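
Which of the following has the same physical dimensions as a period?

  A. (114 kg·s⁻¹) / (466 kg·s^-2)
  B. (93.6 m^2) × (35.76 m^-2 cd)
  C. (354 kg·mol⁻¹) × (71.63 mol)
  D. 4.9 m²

Reference: [period] = s.
Each option:
  A. [kg·s⁻¹] / [kg·s⁻²] = s  ← same
  B. [m²] · [m⁻²·cd] = cd
  C. [kg·mol⁻¹] · [mol] = kg
  D. m²
Only A. matches s.

A.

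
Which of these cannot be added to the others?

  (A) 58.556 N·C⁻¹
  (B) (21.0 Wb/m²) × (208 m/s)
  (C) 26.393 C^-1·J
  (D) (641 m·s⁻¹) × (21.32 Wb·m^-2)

(C)

Reduce each to base SI dimensions:
  (A) N·C⁻¹ = kg·m·s⁻²·(s·A)⁻¹ = kg·m·s⁻³·A⁻¹
  (B) [kg·s⁻²·A⁻¹] · [m·s⁻¹] = kg·m·s⁻³·A⁻¹
  (C) J·C⁻¹ = N·m·(s·A)⁻¹ = kg·m²·s⁻³·A⁻¹
  (D) [m·s⁻¹] · [kg·s⁻²·A⁻¹] = kg·m·s⁻³·A⁻¹
All reduce to kg·m·s⁻³·A⁻¹ except (C), which is kg·m²·s⁻³·A⁻¹.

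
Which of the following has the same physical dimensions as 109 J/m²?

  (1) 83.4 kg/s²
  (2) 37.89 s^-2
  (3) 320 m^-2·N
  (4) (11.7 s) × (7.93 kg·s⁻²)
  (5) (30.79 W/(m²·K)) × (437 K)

(1)

Reference: J·m⁻² = N·m·m⁻² = kg·s⁻².
Each option:
  (1) kg·s⁻²  ← same
  (2) s⁻²
  (3) N·m⁻² = kg·m·s⁻²·m⁻² = kg·m⁻¹·s⁻²
  (4) [s] · [kg·s⁻²] = kg·s⁻¹
  (5) [kg·s⁻³·K⁻¹] · [K] = kg·s⁻³
Only (1) matches kg·s⁻².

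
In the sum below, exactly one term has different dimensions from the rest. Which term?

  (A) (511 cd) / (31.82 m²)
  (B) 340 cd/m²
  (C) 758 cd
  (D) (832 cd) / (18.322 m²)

Expand each in SI base units:
  (A) [cd] / [m²] = m⁻²·cd
  (B) cd·m⁻² = m⁻²·cd
  (C) cd
  (D) [cd] / [m²] = m⁻²·cd
All reduce to m⁻²·cd except (C), which is cd.

(C)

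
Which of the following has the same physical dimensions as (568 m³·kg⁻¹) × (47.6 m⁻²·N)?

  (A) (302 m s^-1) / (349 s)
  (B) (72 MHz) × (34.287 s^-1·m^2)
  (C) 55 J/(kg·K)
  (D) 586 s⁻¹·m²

(B)

Reference: [kg⁻¹·m³] · [kg·m⁻¹·s⁻²] = m²·s⁻².
Each option:
  (A) [m·s⁻¹] / [s] = m·s⁻²
  (B) [s⁻¹] · [m²·s⁻¹] = m²·s⁻²  ← same
  (C) J·kg⁻¹·K⁻¹ = N·m·kg⁻¹·K⁻¹ = m²·s⁻²·K⁻¹
  (D) m²·s⁻¹
Only (B) matches m²·s⁻².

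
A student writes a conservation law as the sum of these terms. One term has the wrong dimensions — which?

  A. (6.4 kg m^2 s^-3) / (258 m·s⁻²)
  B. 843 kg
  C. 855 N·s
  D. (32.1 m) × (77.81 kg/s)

B.

Expand each in SI base units:
  A. [kg·m²·s⁻³] / [m·s⁻²] = kg·m·s⁻¹
  B. kg
  C. N·s = kg·m·s⁻²·s = kg·m·s⁻¹
  D. [m] · [kg·s⁻¹] = kg·m·s⁻¹
All reduce to kg·m·s⁻¹ except B., which is kg.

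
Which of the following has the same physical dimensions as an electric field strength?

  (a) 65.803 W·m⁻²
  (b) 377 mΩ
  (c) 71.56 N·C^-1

(c)

Reference: [electric field strength] = kg·m·s⁻³·A⁻¹.
Each option:
  (a) W·m⁻² = J·s⁻¹·m⁻² = kg·s⁻³
  (b) Ω = V·A⁻¹ = kg·m²·s⁻³·A⁻²
  (c) N·C⁻¹ = kg·m·s⁻²·(s·A)⁻¹ = kg·m·s⁻³·A⁻¹  ← same
Only (c) matches kg·m·s⁻³·A⁻¹.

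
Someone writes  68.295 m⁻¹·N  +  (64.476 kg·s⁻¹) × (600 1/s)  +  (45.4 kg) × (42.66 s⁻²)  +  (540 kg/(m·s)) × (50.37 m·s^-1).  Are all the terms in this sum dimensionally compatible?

In SI base units:
  68.295 m⁻¹·N:  N·m⁻¹ = kg·m·s⁻²·m⁻¹ = kg·s⁻²
  (64.476 kg·s⁻¹) × (600 1/s):  [kg·s⁻¹] · [s⁻¹] = kg·s⁻²
  (45.4 kg) × (42.66 s⁻²):  [kg] · [s⁻²] = kg·s⁻²
  (540 kg/(m·s)) × (50.37 m·s^-1):  [kg·m⁻¹·s⁻¹] · [m·s⁻¹] = kg·s⁻²
Every term reduces to kg·s⁻².

Yes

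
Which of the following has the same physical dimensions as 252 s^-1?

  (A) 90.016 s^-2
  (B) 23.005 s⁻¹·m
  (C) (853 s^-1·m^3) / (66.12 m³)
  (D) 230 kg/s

Reference: s⁻¹.
Each option:
  (A) s⁻²
  (B) m·s⁻¹
  (C) [m³·s⁻¹] / [m³] = s⁻¹  ← same
  (D) kg·s⁻¹
Only (C) matches s⁻¹.

(C)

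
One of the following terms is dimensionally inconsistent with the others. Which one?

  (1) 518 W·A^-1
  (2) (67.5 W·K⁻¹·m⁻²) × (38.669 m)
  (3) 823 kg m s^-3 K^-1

(1)

Expand each in SI base units:
  (1) W·A⁻¹ = J·s⁻¹·A⁻¹ = kg·m²·s⁻³·A⁻¹
  (2) [kg·s⁻³·K⁻¹] · [m] = kg·m·s⁻³·K⁻¹
  (3) kg·m·s⁻³·K⁻¹
All reduce to kg·m·s⁻³·K⁻¹ except (1), which is kg·m²·s⁻³·A⁻¹.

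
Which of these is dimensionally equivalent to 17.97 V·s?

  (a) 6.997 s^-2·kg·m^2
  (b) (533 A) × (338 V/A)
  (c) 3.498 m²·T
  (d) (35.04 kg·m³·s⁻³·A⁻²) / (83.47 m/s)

Reference: V·s = J·C⁻¹·s = kg·m²·s⁻²·A⁻¹.
Each option:
  (a) kg·m²·s⁻²
  (b) [A] · [kg·m²·s⁻³·A⁻²] = kg·m²·s⁻³·A⁻¹
  (c) T·m² = Wb·m⁻²·m² = kg·m²·s⁻²·A⁻¹  ← same
  (d) [kg·m³·s⁻³·A⁻²] / [m·s⁻¹] = kg·m²·s⁻²·A⁻²
Only (c) matches kg·m²·s⁻²·A⁻¹.

(c)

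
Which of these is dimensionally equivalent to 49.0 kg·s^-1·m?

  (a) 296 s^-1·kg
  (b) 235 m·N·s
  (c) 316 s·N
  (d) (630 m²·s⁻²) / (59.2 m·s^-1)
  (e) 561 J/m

(c)

Reference: kg·m·s⁻¹.
Each option:
  (a) kg·s⁻¹
  (b) N·m·s = kg·m·s⁻²·m·s = kg·m²·s⁻¹
  (c) N·s = kg·m·s⁻²·s = kg·m·s⁻¹  ← same
  (d) [m²·s⁻²] / [m·s⁻¹] = m·s⁻¹
  (e) J·m⁻¹ = N·m·m⁻¹ = kg·m·s⁻²
Only (c) matches kg·m·s⁻¹.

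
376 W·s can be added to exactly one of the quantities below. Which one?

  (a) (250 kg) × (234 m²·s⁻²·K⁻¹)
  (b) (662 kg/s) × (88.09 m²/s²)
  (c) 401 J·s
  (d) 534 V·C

(d)

Reference: W·s = J·s⁻¹·s = kg·m²·s⁻².
Each option:
  (a) [kg] · [m²·s⁻²·K⁻¹] = kg·m²·s⁻²·K⁻¹
  (b) [kg·s⁻¹] · [m²·s⁻²] = kg·m²·s⁻³
  (c) J·s = N·m·s = kg·m²·s⁻¹
  (d) C·V = s·A·J·C⁻¹ = kg·m²·s⁻²  ← same
Only (d) matches kg·m²·s⁻².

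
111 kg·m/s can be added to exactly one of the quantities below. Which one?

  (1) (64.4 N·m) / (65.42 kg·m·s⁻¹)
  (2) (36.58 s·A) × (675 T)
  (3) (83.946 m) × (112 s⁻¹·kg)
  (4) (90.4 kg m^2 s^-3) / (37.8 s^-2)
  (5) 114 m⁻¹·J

(3)

Reference: kg·m·s⁻¹.
Each option:
  (1) [kg·m²·s⁻²] / [kg·m·s⁻¹] = m·s⁻¹
  (2) [s·A] · [kg·s⁻²·A⁻¹] = kg·s⁻¹
  (3) [m] · [kg·s⁻¹] = kg·m·s⁻¹  ← same
  (4) [kg·m²·s⁻³] / [s⁻²] = kg·m²·s⁻¹
  (5) J·m⁻¹ = N·m·m⁻¹ = kg·m·s⁻²
Only (3) matches kg·m·s⁻¹.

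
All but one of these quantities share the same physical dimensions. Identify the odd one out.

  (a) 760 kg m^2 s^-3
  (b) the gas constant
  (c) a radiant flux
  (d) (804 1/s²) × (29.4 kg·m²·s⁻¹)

Expand each in SI base units:
  (a) kg·m²·s⁻³
  (b) [gas constant] = kg·m²·s⁻²·K⁻¹·mol⁻¹
  (c) [radiant flux] = kg·m²·s⁻³
  (d) [s⁻²] · [kg·m²·s⁻¹] = kg·m²·s⁻³
All reduce to kg·m²·s⁻³ except (b), which is kg·m²·s⁻²·K⁻¹·mol⁻¹.

(b)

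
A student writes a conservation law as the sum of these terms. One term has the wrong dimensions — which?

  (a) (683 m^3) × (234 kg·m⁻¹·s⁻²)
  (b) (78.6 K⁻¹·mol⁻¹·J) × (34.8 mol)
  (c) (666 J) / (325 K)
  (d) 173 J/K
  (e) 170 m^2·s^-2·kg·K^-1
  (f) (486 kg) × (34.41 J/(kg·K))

Work out the base dimensions of each:
  (a) [m³] · [kg·m⁻¹·s⁻²] = kg·m²·s⁻²
  (b) [kg·m²·s⁻²·K⁻¹·mol⁻¹] · [mol] = kg·m²·s⁻²·K⁻¹
  (c) [kg·m²·s⁻²] / [K] = kg·m²·s⁻²·K⁻¹
  (d) J·K⁻¹ = N·m·K⁻¹ = kg·m²·s⁻²·K⁻¹
  (e) kg·m²·s⁻²·K⁻¹
  (f) [kg] · [m²·s⁻²·K⁻¹] = kg·m²·s⁻²·K⁻¹
All reduce to kg·m²·s⁻²·K⁻¹ except (a), which is kg·m²·s⁻².

(a)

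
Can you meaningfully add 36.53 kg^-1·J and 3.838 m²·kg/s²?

In SI base units:
  36.53 kg^-1·J:  J·kg⁻¹ = N·m·kg⁻¹ = m²·s⁻²
  3.838 m²·kg/s²:  kg·m²·s⁻²
m²·s⁻² ≠ kg·m²·s⁻², so they cannot be added.

No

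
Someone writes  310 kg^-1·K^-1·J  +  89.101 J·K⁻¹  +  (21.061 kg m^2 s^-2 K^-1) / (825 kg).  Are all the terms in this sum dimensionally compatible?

No

Expand each in SI base units:
  310 kg^-1·K^-1·J:  J·kg⁻¹·K⁻¹ = N·m·kg⁻¹·K⁻¹ = m²·s⁻²·K⁻¹
  89.101 J·K⁻¹:  J·K⁻¹ = N·m·K⁻¹ = kg·m²·s⁻²·K⁻¹
  (21.061 kg m^2 s^-2 K^-1) / (825 kg):  [kg·m²·s⁻²·K⁻¹] / [kg] = m²·s⁻²·K⁻¹
The terms do not share a single dimension (kg·m²·s⁻²·K⁻¹ vs m²·s⁻²·K⁻¹).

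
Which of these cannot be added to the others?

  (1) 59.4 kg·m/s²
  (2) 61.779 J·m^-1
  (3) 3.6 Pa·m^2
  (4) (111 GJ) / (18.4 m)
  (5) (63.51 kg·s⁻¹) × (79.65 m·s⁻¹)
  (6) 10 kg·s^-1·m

(6)

Reduce each to base SI dimensions:
  (1) kg·m·s⁻²
  (2) J·m⁻¹ = N·m·m⁻¹ = kg·m·s⁻²
  (3) Pa·m² = N·m⁻²·m² = kg·m·s⁻²
  (4) [kg·m²·s⁻²] / [m] = kg·m·s⁻²
  (5) [kg·s⁻¹] · [m·s⁻¹] = kg·m·s⁻²
  (6) kg·m·s⁻¹
All reduce to kg·m·s⁻² except (6), which is kg·m·s⁻¹.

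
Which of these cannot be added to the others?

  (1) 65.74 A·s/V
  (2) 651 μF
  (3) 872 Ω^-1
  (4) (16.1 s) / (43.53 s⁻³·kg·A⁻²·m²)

In SI base units:
  (1) A·s·V⁻¹ = A·s·(J·C⁻¹)⁻¹ = kg⁻¹·m⁻²·s⁴·A²
  (2) F = C·V⁻¹ = kg⁻¹·m⁻²·s⁴·A²
  (3) Ω⁻¹ = (V·A⁻¹)⁻¹ = kg⁻¹·m⁻²·s³·A²
  (4) [s] / [kg·m²·s⁻³·A⁻²] = kg⁻¹·m⁻²·s⁴·A²
All reduce to kg⁻¹·m⁻²·s⁴·A² except (3), which is kg⁻¹·m⁻²·s³·A².

(3)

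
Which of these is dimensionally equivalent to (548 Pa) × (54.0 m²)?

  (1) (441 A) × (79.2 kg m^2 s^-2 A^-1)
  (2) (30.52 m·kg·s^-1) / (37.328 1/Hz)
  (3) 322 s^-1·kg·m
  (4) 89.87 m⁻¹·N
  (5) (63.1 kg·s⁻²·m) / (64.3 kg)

(2)

Reference: [kg·m⁻¹·s⁻²] · [m²] = kg·m·s⁻².
Each option:
  (1) [A] · [kg·m²·s⁻²·A⁻¹] = kg·m²·s⁻²
  (2) [kg·m·s⁻¹] / [s] = kg·m·s⁻²  ← same
  (3) kg·m·s⁻¹
  (4) N·m⁻¹ = kg·m·s⁻²·m⁻¹ = kg·s⁻²
  (5) [kg·m·s⁻²] / [kg] = m·s⁻²
Only (2) matches kg·m·s⁻².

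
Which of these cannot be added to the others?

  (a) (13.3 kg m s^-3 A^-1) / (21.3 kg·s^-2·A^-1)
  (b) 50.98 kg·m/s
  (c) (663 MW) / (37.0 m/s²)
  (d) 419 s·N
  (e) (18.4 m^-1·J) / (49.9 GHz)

(a)

In SI base units:
  (a) [kg·m·s⁻³·A⁻¹] / [kg·s⁻²·A⁻¹] = m·s⁻¹
  (b) kg·m·s⁻¹
  (c) [kg·m²·s⁻³] / [m·s⁻²] = kg·m·s⁻¹
  (d) N·s = kg·m·s⁻²·s = kg·m·s⁻¹
  (e) [kg·m·s⁻²] / [s⁻¹] = kg·m·s⁻¹
All reduce to kg·m·s⁻¹ except (a), which is m·s⁻¹.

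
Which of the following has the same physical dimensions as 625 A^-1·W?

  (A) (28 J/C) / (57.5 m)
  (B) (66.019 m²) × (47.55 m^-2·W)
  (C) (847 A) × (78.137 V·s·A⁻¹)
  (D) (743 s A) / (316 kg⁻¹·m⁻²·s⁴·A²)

Reference: W·A⁻¹ = J·s⁻¹·A⁻¹ = kg·m²·s⁻³·A⁻¹.
Each option:
  (A) [kg·m²·s⁻³·A⁻¹] / [m] = kg·m·s⁻³·A⁻¹
  (B) [m²] · [kg·s⁻³] = kg·m²·s⁻³
  (C) [A] · [kg·m²·s⁻²·A⁻²] = kg·m²·s⁻²·A⁻¹
  (D) [s·A] / [kg⁻¹·m⁻²·s⁴·A²] = kg·m²·s⁻³·A⁻¹  ← same
Only (D) matches kg·m²·s⁻³·A⁻¹.

(D)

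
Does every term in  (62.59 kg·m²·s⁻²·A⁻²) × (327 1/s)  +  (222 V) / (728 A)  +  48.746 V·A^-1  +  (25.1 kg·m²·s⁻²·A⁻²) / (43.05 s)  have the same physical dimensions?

Expand each in SI base units:
  (62.59 kg·m²·s⁻²·A⁻²) × (327 1/s):  [kg·m²·s⁻²·A⁻²] · [s⁻¹] = kg·m²·s⁻³·A⁻²
  (222 V) / (728 A):  [kg·m²·s⁻³·A⁻¹] / [A] = kg·m²·s⁻³·A⁻²
  48.746 V·A^-1:  V·A⁻¹ = J·C⁻¹·A⁻¹ = kg·m²·s⁻³·A⁻²
  (25.1 kg·m²·s⁻²·A⁻²) / (43.05 s):  [kg·m²·s⁻²·A⁻²] / [s] = kg·m²·s⁻³·A⁻²
Every term reduces to kg·m²·s⁻³·A⁻².

Yes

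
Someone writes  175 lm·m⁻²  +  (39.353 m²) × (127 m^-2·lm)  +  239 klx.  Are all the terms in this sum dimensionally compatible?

No

Work out the base dimensions of each:
  175 lm·m⁻²:  lm·m⁻² = cd·m⁻² = m⁻²·cd
  (39.353 m²) × (127 m^-2·lm):  [m²] · [m⁻²·cd] = cd
  239 klx:  lx = lm·m⁻² = m⁻²·cd
The terms do not share a single dimension (cd vs m⁻²·cd).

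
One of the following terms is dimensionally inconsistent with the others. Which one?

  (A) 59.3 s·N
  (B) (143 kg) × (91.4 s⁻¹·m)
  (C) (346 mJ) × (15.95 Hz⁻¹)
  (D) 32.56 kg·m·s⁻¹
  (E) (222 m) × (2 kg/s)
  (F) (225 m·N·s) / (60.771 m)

In SI base units:
  (A) N·s = kg·m·s⁻²·s = kg·m·s⁻¹
  (B) [kg] · [m·s⁻¹] = kg·m·s⁻¹
  (C) [kg·m²·s⁻²] · [s] = kg·m²·s⁻¹
  (D) kg·m·s⁻¹
  (E) [m] · [kg·s⁻¹] = kg·m·s⁻¹
  (F) [kg·m²·s⁻¹] / [m] = kg·m·s⁻¹
All reduce to kg·m·s⁻¹ except (C), which is kg·m²·s⁻¹.

(C)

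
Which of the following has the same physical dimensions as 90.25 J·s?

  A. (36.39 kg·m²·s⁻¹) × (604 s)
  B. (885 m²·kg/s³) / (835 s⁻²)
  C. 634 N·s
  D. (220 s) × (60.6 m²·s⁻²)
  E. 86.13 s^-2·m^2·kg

B.

Reference: J·s = N·m·s = kg·m²·s⁻¹.
Each option:
  A. [kg·m²·s⁻¹] · [s] = kg·m²
  B. [kg·m²·s⁻³] / [s⁻²] = kg·m²·s⁻¹  ← same
  C. N·s = kg·m·s⁻²·s = kg·m·s⁻¹
  D. [s] · [m²·s⁻²] = m²·s⁻¹
  E. kg·m²·s⁻²
Only B. matches kg·m²·s⁻¹.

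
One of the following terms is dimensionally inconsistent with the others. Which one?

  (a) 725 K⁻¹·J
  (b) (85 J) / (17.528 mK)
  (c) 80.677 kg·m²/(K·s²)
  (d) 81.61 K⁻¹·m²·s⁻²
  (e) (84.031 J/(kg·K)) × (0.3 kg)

(d)

Dimensions:
  (a) J·K⁻¹ = N·m·K⁻¹ = kg·m²·s⁻²·K⁻¹
  (b) [kg·m²·s⁻²] / [K] = kg·m²·s⁻²·K⁻¹
  (c) kg·m²·s⁻²·K⁻¹
  (d) m²·s⁻²·K⁻¹
  (e) [m²·s⁻²·K⁻¹] · [kg] = kg·m²·s⁻²·K⁻¹
All reduce to kg·m²·s⁻²·K⁻¹ except (d), which is m²·s⁻²·K⁻¹.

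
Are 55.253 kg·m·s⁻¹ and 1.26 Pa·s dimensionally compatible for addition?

No

Work out the base dimensions of each:
  55.253 kg·m·s⁻¹:  kg·m·s⁻¹
  1.26 Pa·s:  Pa·s = N·m⁻²·s = kg·m⁻¹·s⁻¹
kg·m·s⁻¹ ≠ kg·m⁻¹·s⁻¹, so they cannot be added.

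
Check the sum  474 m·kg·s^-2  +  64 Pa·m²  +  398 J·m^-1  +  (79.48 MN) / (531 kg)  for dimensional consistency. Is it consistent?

In SI base units:
  474 m·kg·s^-2:  kg·m·s⁻²
  64 Pa·m²:  Pa·m² = N·m⁻²·m² = kg·m·s⁻²
  398 J·m^-1:  J·m⁻¹ = N·m·m⁻¹ = kg·m·s⁻²
  (79.48 MN) / (531 kg):  [kg·m·s⁻²] / [kg] = m·s⁻²
The terms do not share a single dimension (kg·m·s⁻² vs m·s⁻²).

No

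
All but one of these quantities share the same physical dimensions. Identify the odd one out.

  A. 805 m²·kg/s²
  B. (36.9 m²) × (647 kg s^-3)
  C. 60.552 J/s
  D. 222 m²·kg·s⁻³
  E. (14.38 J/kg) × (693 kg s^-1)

In SI base units:
  A. kg·m²·s⁻²
  B. [m²] · [kg·s⁻³] = kg·m²·s⁻³
  C. J·s⁻¹ = N·m·s⁻¹ = kg·m²·s⁻³
  D. kg·m²·s⁻³
  E. [m²·s⁻²] · [kg·s⁻¹] = kg·m²·s⁻³
All reduce to kg·m²·s⁻³ except A., which is kg·m²·s⁻².

A.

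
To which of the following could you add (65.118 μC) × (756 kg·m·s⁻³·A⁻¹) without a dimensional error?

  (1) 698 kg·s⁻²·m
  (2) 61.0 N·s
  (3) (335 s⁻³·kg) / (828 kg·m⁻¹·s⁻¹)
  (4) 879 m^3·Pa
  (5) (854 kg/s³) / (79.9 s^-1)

Reference: [s·A] · [kg·m·s⁻³·A⁻¹] = kg·m·s⁻².
Each option:
  (1) kg·m·s⁻²  ← same
  (2) N·s = kg·m·s⁻²·s = kg·m·s⁻¹
  (3) [kg·s⁻³] / [kg·m⁻¹·s⁻¹] = m·s⁻²
  (4) Pa·m³ = N·m⁻²·m³ = kg·m²·s⁻²
  (5) [kg·s⁻³] / [s⁻¹] = kg·s⁻²
Only (1) matches kg·m·s⁻².

(1)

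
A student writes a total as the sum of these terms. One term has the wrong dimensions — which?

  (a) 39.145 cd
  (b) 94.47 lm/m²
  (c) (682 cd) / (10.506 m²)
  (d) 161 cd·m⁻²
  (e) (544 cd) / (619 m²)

(a)

Work out the base dimensions of each:
  (a) cd
  (b) lm·m⁻² = cd·m⁻² = m⁻²·cd
  (c) [cd] / [m²] = m⁻²·cd
  (d) cd·m⁻² = m⁻²·cd
  (e) [cd] / [m²] = m⁻²·cd
All reduce to m⁻²·cd except (a), which is cd.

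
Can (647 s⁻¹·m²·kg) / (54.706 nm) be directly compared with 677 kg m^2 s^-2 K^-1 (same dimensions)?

No

Expand each in SI base units:
  (647 s⁻¹·m²·kg) / (54.706 nm):  [kg·m²·s⁻¹] / [m] = kg·m·s⁻¹
  677 kg m^2 s^-2 K^-1:  kg·m²·s⁻²·K⁻¹
kg·m·s⁻¹ ≠ kg·m²·s⁻²·K⁻¹, so they cannot be added.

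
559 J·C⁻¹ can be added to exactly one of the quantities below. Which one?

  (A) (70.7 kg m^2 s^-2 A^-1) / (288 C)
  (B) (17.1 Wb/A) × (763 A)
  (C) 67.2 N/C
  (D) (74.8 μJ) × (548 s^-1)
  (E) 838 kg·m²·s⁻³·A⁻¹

(E)

Reference: J·C⁻¹ = N·m·(s·A)⁻¹ = kg·m²·s⁻³·A⁻¹.
Each option:
  (A) [kg·m²·s⁻²·A⁻¹] / [s·A] = kg·m²·s⁻³·A⁻²
  (B) [kg·m²·s⁻²·A⁻²] · [A] = kg·m²·s⁻²·A⁻¹
  (C) N·C⁻¹ = kg·m·s⁻²·(s·A)⁻¹ = kg·m·s⁻³·A⁻¹
  (D) [kg·m²·s⁻²] · [s⁻¹] = kg·m²·s⁻³
  (E) kg·m²·s⁻³·A⁻¹  ← same
Only (E) matches kg·m²·s⁻³·A⁻¹.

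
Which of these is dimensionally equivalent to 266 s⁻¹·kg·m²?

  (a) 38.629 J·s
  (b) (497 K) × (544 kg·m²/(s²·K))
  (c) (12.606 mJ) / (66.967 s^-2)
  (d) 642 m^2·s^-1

Reference: kg·m²·s⁻¹.
Each option:
  (a) J·s = N·m·s = kg·m²·s⁻¹  ← same
  (b) [K] · [kg·m²·s⁻²·K⁻¹] = kg·m²·s⁻²
  (c) [kg·m²·s⁻²] / [s⁻²] = kg·m²
  (d) m²·s⁻¹
Only (a) matches kg·m²·s⁻¹.

(a)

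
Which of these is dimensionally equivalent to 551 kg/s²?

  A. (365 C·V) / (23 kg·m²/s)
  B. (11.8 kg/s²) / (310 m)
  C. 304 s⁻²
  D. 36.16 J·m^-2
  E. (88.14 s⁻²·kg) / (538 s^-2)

Reference: kg·s⁻².
Each option:
  A. [kg·m²·s⁻²] / [kg·m²·s⁻¹] = s⁻¹
  B. [kg·s⁻²] / [m] = kg·m⁻¹·s⁻²
  C. s⁻²
  D. J·m⁻² = N·m·m⁻² = kg·s⁻²  ← same
  E. [kg·s⁻²] / [s⁻²] = kg
Only D. matches kg·s⁻².

D.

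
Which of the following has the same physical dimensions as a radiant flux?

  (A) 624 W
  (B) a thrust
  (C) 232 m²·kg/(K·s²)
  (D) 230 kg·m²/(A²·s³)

(A)

Reference: [radiant flux] = kg·m²·s⁻³.
Each option:
  (A) W = J·s⁻¹ = kg·m²·s⁻³  ← same
  (B) [thrust] = kg·m·s⁻²
  (C) kg·m²·s⁻²·K⁻¹
  (D) kg·m²·s⁻³·A⁻²
Only (A) matches kg·m²·s⁻³.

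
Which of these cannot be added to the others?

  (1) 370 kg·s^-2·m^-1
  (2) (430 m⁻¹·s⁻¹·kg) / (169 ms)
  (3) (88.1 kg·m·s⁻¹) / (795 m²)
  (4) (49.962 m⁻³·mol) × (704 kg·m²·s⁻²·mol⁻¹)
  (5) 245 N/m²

(3)

In SI base units:
  (1) kg·m⁻¹·s⁻²
  (2) [kg·m⁻¹·s⁻¹] / [s] = kg·m⁻¹·s⁻²
  (3) [kg·m·s⁻¹] / [m²] = kg·m⁻¹·s⁻¹
  (4) [m⁻³·mol] · [kg·m²·s⁻²·mol⁻¹] = kg·m⁻¹·s⁻²
  (5) N·m⁻² = kg·m·s⁻²·m⁻² = kg·m⁻¹·s⁻²
All reduce to kg·m⁻¹·s⁻² except (3), which is kg·m⁻¹·s⁻¹.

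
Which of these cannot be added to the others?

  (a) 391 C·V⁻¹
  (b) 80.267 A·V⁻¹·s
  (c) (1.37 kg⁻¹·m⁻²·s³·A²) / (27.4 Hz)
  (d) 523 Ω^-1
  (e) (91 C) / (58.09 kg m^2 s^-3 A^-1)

Reduce each to base SI dimensions:
  (a) C·V⁻¹ = s·A·(J·C⁻¹)⁻¹ = kg⁻¹·m⁻²·s⁴·A²
  (b) A·s·V⁻¹ = A·s·(J·C⁻¹)⁻¹ = kg⁻¹·m⁻²·s⁴·A²
  (c) [kg⁻¹·m⁻²·s³·A²] / [s⁻¹] = kg⁻¹·m⁻²·s⁴·A²
  (d) Ω⁻¹ = (V·A⁻¹)⁻¹ = kg⁻¹·m⁻²·s³·A²
  (e) [s·A] / [kg·m²·s⁻³·A⁻¹] = kg⁻¹·m⁻²·s⁴·A²
All reduce to kg⁻¹·m⁻²·s⁴·A² except (d), which is kg⁻¹·m⁻²·s³·A².

(d)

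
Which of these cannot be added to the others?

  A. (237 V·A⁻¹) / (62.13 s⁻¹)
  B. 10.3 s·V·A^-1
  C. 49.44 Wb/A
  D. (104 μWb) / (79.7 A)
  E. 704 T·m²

Expand each in SI base units:
  A. [kg·m²·s⁻³·A⁻²] / [s⁻¹] = kg·m²·s⁻²·A⁻²
  B. V·s·A⁻¹ = J·C⁻¹·s·A⁻¹ = kg·m²·s⁻²·A⁻²
  C. Wb·A⁻¹ = V·s·A⁻¹ = kg·m²·s⁻²·A⁻²
  D. [kg·m²·s⁻²·A⁻¹] / [A] = kg·m²·s⁻²·A⁻²
  E. T·m² = Wb·m⁻²·m² = kg·m²·s⁻²·A⁻¹
All reduce to kg·m²·s⁻²·A⁻² except E., which is kg·m²·s⁻²·A⁻¹.

E.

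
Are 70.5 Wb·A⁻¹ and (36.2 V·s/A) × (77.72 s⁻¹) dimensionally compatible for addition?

In SI base units:
  70.5 Wb·A⁻¹:  Wb·A⁻¹ = V·s·A⁻¹ = kg·m²·s⁻²·A⁻²
  (36.2 V·s/A) × (77.72 s⁻¹):  [kg·m²·s⁻²·A⁻²] · [s⁻¹] = kg·m²·s⁻³·A⁻²
kg·m²·s⁻²·A⁻² ≠ kg·m²·s⁻³·A⁻², so they cannot be added.

No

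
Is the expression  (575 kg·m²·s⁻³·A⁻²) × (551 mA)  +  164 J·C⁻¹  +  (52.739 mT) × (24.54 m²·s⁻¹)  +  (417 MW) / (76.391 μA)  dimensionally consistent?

Yes

Work out the base dimensions of each:
  (575 kg·m²·s⁻³·A⁻²) × (551 mA):  [kg·m²·s⁻³·A⁻²] · [A] = kg·m²·s⁻³·A⁻¹
  164 J·C⁻¹:  J·C⁻¹ = N·m·(s·A)⁻¹ = kg·m²·s⁻³·A⁻¹
  (52.739 mT) × (24.54 m²·s⁻¹):  [kg·s⁻²·A⁻¹] · [m²·s⁻¹] = kg·m²·s⁻³·A⁻¹
  (417 MW) / (76.391 μA):  [kg·m²·s⁻³] / [A] = kg·m²·s⁻³·A⁻¹
Every term reduces to kg·m²·s⁻³·A⁻¹.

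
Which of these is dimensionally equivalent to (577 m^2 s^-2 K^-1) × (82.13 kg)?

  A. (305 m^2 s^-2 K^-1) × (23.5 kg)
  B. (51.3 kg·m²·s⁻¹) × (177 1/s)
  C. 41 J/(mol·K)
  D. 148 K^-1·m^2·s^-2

Reference: [m²·s⁻²·K⁻¹] · [kg] = kg·m²·s⁻²·K⁻¹.
Each option:
  A. [m²·s⁻²·K⁻¹] · [kg] = kg·m²·s⁻²·K⁻¹  ← same
  B. [kg·m²·s⁻¹] · [s⁻¹] = kg·m²·s⁻²
  C. J·mol⁻¹·K⁻¹ = N·m·mol⁻¹·K⁻¹ = kg·m²·s⁻²·K⁻¹·mol⁻¹
  D. m²·s⁻²·K⁻¹
Only A. matches kg·m²·s⁻²·K⁻¹.

A.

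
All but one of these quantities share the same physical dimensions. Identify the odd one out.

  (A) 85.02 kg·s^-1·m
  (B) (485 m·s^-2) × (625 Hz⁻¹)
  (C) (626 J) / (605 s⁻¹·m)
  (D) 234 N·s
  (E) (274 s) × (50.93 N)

Reduce each to base SI dimensions:
  (A) kg·m·s⁻¹
  (B) [m·s⁻²] · [s] = m·s⁻¹
  (C) [kg·m²·s⁻²] / [m·s⁻¹] = kg·m·s⁻¹
  (D) N·s = kg·m·s⁻²·s = kg·m·s⁻¹
  (E) [s] · [kg·m·s⁻²] = kg·m·s⁻¹
All reduce to kg·m·s⁻¹ except (B), which is m·s⁻¹.

(B)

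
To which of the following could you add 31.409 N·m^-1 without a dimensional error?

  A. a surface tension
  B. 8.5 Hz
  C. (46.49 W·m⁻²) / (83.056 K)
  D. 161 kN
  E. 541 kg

A.

Reference: N·m⁻¹ = kg·m·s⁻²·m⁻¹ = kg·s⁻².
Each option:
  A. [surface tension] = kg·s⁻²  ← same
  B. Hz = s⁻¹
  C. [kg·s⁻³] / [K] = kg·s⁻³·K⁻¹
  D. N = kg·m·s⁻²
  E. kg
Only A. matches kg·s⁻².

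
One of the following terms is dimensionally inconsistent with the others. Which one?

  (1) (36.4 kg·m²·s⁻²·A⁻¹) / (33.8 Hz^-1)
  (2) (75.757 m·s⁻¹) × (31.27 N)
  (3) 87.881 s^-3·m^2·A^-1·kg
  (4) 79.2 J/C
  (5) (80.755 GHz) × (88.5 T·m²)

(2)

Dimensions:
  (1) [kg·m²·s⁻²·A⁻¹] / [s] = kg·m²·s⁻³·A⁻¹
  (2) [m·s⁻¹] · [kg·m·s⁻²] = kg·m²·s⁻³
  (3) kg·m²·s⁻³·A⁻¹
  (4) J·C⁻¹ = N·m·(s·A)⁻¹ = kg·m²·s⁻³·A⁻¹
  (5) [s⁻¹] · [kg·m²·s⁻²·A⁻¹] = kg·m²·s⁻³·A⁻¹
All reduce to kg·m²·s⁻³·A⁻¹ except (2), which is kg·m²·s⁻³.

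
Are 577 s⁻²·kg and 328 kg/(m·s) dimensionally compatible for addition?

Dimensions:
  577 s⁻²·kg:  kg·s⁻²
  328 kg/(m·s):  kg·m⁻¹·s⁻¹
kg·s⁻² ≠ kg·m⁻¹·s⁻¹, so they cannot be added.

No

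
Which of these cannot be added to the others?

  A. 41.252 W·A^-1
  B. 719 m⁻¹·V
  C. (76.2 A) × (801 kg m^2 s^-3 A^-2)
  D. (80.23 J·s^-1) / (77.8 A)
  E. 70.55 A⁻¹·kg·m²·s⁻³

Dimensions:
  A. W·A⁻¹ = J·s⁻¹·A⁻¹ = kg·m²·s⁻³·A⁻¹
  B. V·m⁻¹ = J·C⁻¹·m⁻¹ = kg·m·s⁻³·A⁻¹
  C. [A] · [kg·m²·s⁻³·A⁻²] = kg·m²·s⁻³·A⁻¹
  D. [kg·m²·s⁻³] / [A] = kg·m²·s⁻³·A⁻¹
  E. kg·m²·s⁻³·A⁻¹
All reduce to kg·m²·s⁻³·A⁻¹ except B., which is kg·m·s⁻³·A⁻¹.

B.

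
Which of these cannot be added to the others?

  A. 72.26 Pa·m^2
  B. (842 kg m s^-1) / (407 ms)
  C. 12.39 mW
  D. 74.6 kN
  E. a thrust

Work out the base dimensions of each:
  A. Pa·m² = N·m⁻²·m² = kg·m·s⁻²
  B. [kg·m·s⁻¹] / [s] = kg·m·s⁻²
  C. W = J·s⁻¹ = kg·m²·s⁻³
  D. N = kg·m·s⁻²
  E. [thrust] = kg·m·s⁻²
All reduce to kg·m·s⁻² except C., which is kg·m²·s⁻³.

C.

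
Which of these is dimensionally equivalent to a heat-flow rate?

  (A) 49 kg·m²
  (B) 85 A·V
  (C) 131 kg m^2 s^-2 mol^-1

Reference: [heat-flow rate] = kg·m²·s⁻³.
Each option:
  (A) kg·m²
  (B) V·A = J·C⁻¹·A = kg·m²·s⁻³  ← same
  (C) kg·m²·s⁻²·mol⁻¹
Only (B) matches kg·m²·s⁻³.

(B)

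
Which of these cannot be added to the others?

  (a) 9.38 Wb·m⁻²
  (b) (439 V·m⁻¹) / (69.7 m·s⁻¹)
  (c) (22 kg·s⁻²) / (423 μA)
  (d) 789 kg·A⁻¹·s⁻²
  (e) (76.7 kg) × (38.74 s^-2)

(e)

Work out the base dimensions of each:
  (a) Wb·m⁻² = V·s·m⁻² = kg·s⁻²·A⁻¹
  (b) [kg·m·s⁻³·A⁻¹] / [m·s⁻¹] = kg·s⁻²·A⁻¹
  (c) [kg·s⁻²] / [A] = kg·s⁻²·A⁻¹
  (d) kg·s⁻²·A⁻¹
  (e) [kg] · [s⁻²] = kg·s⁻²
All reduce to kg·s⁻²·A⁻¹ except (e), which is kg·s⁻².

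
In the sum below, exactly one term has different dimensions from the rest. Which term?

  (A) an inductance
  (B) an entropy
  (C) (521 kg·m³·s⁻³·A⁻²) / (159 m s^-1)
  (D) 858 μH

(B)

Dimensions:
  (A) [inductance] = kg·m²·s⁻²·A⁻²
  (B) [entropy] = kg·m²·s⁻²·K⁻¹
  (C) [kg·m³·s⁻³·A⁻²] / [m·s⁻¹] = kg·m²·s⁻²·A⁻²
  (D) H = V·s·A⁻¹ = kg·m²·s⁻²·A⁻²
All reduce to kg·m²·s⁻²·A⁻² except (B), which is kg·m²·s⁻²·K⁻¹.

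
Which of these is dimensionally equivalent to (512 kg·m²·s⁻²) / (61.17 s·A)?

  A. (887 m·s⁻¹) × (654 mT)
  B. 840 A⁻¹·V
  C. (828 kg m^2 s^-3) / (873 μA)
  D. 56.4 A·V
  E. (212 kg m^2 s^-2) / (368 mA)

Reference: [kg·m²·s⁻²] / [s·A] = kg·m²·s⁻³·A⁻¹.
Each option:
  A. [m·s⁻¹] · [kg·s⁻²·A⁻¹] = kg·m·s⁻³·A⁻¹
  B. V·A⁻¹ = J·C⁻¹·A⁻¹ = kg·m²·s⁻³·A⁻²
  C. [kg·m²·s⁻³] / [A] = kg·m²·s⁻³·A⁻¹  ← same
  D. V·A = J·C⁻¹·A = kg·m²·s⁻³
  E. [kg·m²·s⁻²] / [A] = kg·m²·s⁻²·A⁻¹
Only C. matches kg·m²·s⁻³·A⁻¹.

C.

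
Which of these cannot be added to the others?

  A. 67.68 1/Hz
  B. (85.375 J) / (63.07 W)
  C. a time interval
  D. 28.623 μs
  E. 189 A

E.

Dimensions:
  A. Hz⁻¹ = (s⁻¹)⁻¹ = s
  B. [kg·m²·s⁻²] / [kg·m²·s⁻³] = s
  C. [time interval] = s
  D. s
  E. A
All reduce to s except E., which is A.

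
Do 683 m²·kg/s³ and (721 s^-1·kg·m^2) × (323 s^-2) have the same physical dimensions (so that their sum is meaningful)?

In SI base units:
  683 m²·kg/s³:  kg·m²·s⁻³
  (721 s^-1·kg·m^2) × (323 s^-2):  [kg·m²·s⁻¹] · [s⁻²] = kg·m²·s⁻³
Both are kg·m²·s⁻³, so they have the same dimensions and can be added.

Yes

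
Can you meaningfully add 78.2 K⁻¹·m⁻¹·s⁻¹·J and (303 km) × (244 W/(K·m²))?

Dimensions:
  78.2 K⁻¹·m⁻¹·s⁻¹·J:  J·s⁻¹·m⁻¹·K⁻¹ = N·m·s⁻¹·m⁻¹·K⁻¹ = kg·m·s⁻³·K⁻¹
  (303 km) × (244 W/(K·m²)):  [m] · [kg·s⁻³·K⁻¹] = kg·m·s⁻³·K⁻¹
Both are kg·m·s⁻³·K⁻¹, so they have the same dimensions and can be added.

Yes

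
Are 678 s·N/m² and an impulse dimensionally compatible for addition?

No

Expand each in SI base units:
  678 s·N/m²:  N·s·m⁻² = kg·m·s⁻²·s·m⁻² = kg·m⁻¹·s⁻¹
  an impulse:  [impulse] = kg·m·s⁻¹
kg·m⁻¹·s⁻¹ ≠ kg·m·s⁻¹, so they cannot be added.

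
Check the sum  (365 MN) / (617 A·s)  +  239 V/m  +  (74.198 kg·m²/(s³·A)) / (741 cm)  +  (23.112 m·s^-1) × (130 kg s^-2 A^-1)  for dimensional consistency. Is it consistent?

Yes

In SI base units:
  (365 MN) / (617 A·s):  [kg·m·s⁻²] / [s·A] = kg·m·s⁻³·A⁻¹
  239 V/m:  V·m⁻¹ = J·C⁻¹·m⁻¹ = kg·m·s⁻³·A⁻¹
  (74.198 kg·m²/(s³·A)) / (741 cm):  [kg·m²·s⁻³·A⁻¹] / [m] = kg·m·s⁻³·A⁻¹
  (23.112 m·s^-1) × (130 kg s^-2 A^-1):  [m·s⁻¹] · [kg·s⁻²·A⁻¹] = kg·m·s⁻³·A⁻¹
Every term reduces to kg·m·s⁻³·A⁻¹.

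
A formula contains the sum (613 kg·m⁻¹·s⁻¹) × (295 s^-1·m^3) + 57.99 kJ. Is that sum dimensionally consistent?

Yes

Work out the base dimensions of each:
  (613 kg·m⁻¹·s⁻¹) × (295 s^-1·m^3):  [kg·m⁻¹·s⁻¹] · [m³·s⁻¹] = kg·m²·s⁻²
  57.99 kJ:  J = N·m = kg·m²·s⁻²
Both are kg·m²·s⁻², so they have the same dimensions and can be added.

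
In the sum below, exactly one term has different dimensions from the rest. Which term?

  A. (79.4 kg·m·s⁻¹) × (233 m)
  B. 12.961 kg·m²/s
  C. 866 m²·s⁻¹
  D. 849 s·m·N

Reduce each to base SI dimensions:
  A. [kg·m·s⁻¹] · [m] = kg·m²·s⁻¹
  B. kg·m²·s⁻¹
  C. m²·s⁻¹
  D. N·m·s = kg·m·s⁻²·m·s = kg·m²·s⁻¹
All reduce to kg·m²·s⁻¹ except C., which is m²·s⁻¹.

C.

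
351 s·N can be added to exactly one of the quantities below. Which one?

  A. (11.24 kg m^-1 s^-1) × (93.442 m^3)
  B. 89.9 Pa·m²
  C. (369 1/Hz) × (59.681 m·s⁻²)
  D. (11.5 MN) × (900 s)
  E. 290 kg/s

D.

Reference: N·s = kg·m·s⁻²·s = kg·m·s⁻¹.
Each option:
  A. [kg·m⁻¹·s⁻¹] · [m³] = kg·m²·s⁻¹
  B. Pa·m² = N·m⁻²·m² = kg·m·s⁻²
  C. [s] · [m·s⁻²] = m·s⁻¹
  D. [kg·m·s⁻²] · [s] = kg·m·s⁻¹  ← same
  E. kg·s⁻¹
Only D. matches kg·m·s⁻¹.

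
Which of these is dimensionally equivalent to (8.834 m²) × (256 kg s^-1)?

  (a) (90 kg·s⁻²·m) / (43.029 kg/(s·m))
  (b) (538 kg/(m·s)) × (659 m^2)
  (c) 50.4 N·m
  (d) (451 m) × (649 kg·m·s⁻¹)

(d)

Reference: [m²] · [kg·s⁻¹] = kg·m²·s⁻¹.
Each option:
  (a) [kg·m·s⁻²] / [kg·m⁻¹·s⁻¹] = m²·s⁻¹
  (b) [kg·m⁻¹·s⁻¹] · [m²] = kg·m·s⁻¹
  (c) N·m = kg·m·s⁻²·m = kg·m²·s⁻²
  (d) [m] · [kg·m·s⁻¹] = kg·m²·s⁻¹  ← same
Only (d) matches kg·m²·s⁻¹.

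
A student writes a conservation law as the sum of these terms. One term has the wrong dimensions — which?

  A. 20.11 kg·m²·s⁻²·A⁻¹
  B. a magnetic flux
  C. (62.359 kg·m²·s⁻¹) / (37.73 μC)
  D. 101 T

Dimensions:
  A. kg·m²·s⁻²·A⁻¹
  B. [magnetic flux] = kg·m²·s⁻²·A⁻¹
  C. [kg·m²·s⁻¹] / [s·A] = kg·m²·s⁻²·A⁻¹
  D. T = Wb·m⁻² = kg·s⁻²·A⁻¹
All reduce to kg·m²·s⁻²·A⁻¹ except D., which is kg·s⁻²·A⁻¹.

D.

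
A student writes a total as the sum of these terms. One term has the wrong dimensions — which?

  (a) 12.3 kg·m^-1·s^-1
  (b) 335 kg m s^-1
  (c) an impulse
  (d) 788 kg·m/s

Dimensions:
  (a) kg·m⁻¹·s⁻¹
  (b) kg·m·s⁻¹
  (c) [impulse] = kg·m·s⁻¹
  (d) kg·m·s⁻¹
All reduce to kg·m·s⁻¹ except (a), which is kg·m⁻¹·s⁻¹.

(a)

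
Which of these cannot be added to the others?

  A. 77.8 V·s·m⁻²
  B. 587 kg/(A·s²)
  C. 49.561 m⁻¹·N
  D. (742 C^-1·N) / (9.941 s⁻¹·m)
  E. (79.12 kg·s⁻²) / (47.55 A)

C.

Expand each in SI base units:
  A. V·s·m⁻² = J·C⁻¹·s·m⁻² = kg·s⁻²·A⁻¹
  B. kg·s⁻²·A⁻¹
  C. N·m⁻¹ = kg·m·s⁻²·m⁻¹ = kg·s⁻²
  D. [kg·m·s⁻³·A⁻¹] / [m·s⁻¹] = kg·s⁻²·A⁻¹
  E. [kg·s⁻²] / [A] = kg·s⁻²·A⁻¹
All reduce to kg·s⁻²·A⁻¹ except C., which is kg·s⁻².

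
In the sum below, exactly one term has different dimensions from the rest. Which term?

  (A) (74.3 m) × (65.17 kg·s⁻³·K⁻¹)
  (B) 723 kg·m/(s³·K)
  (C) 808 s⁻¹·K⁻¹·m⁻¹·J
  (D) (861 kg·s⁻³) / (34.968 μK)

(D)

Reduce each to base SI dimensions:
  (A) [m] · [kg·s⁻³·K⁻¹] = kg·m·s⁻³·K⁻¹
  (B) kg·m·s⁻³·K⁻¹
  (C) J·s⁻¹·m⁻¹·K⁻¹ = N·m·s⁻¹·m⁻¹·K⁻¹ = kg·m·s⁻³·K⁻¹
  (D) [kg·s⁻³] / [K] = kg·s⁻³·K⁻¹
All reduce to kg·m·s⁻³·K⁻¹ except (D), which is kg·s⁻³·K⁻¹.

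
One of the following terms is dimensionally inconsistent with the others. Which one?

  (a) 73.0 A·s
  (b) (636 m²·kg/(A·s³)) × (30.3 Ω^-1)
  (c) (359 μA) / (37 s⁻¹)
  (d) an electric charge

(b)

Reduce each to base SI dimensions:
  (a) A·s = s·A
  (b) [kg·m²·s⁻³·A⁻¹] · [kg⁻¹·m⁻²·s³·A²] = A
  (c) [A] / [s⁻¹] = s·A
  (d) [electric charge] = s·A
All reduce to s·A except (b), which is A.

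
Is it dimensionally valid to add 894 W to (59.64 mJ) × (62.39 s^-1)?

Dimensions:
  894 W:  W = J·s⁻¹ = kg·m²·s⁻³
  (59.64 mJ) × (62.39 s^-1):  [kg·m²·s⁻²] · [s⁻¹] = kg·m²·s⁻³
Both are kg·m²·s⁻³, so they have the same dimensions and can be added.

Yes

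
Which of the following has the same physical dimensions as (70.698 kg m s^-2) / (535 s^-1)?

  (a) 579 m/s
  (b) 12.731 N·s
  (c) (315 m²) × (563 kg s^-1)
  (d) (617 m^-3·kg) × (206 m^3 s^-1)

Reference: [kg·m·s⁻²] / [s⁻¹] = kg·m·s⁻¹.
Each option:
  (a) m·s⁻¹
  (b) N·s = kg·m·s⁻²·s = kg·m·s⁻¹  ← same
  (c) [m²] · [kg·s⁻¹] = kg·m²·s⁻¹
  (d) [kg·m⁻³] · [m³·s⁻¹] = kg·s⁻¹
Only (b) matches kg·m·s⁻¹.

(b)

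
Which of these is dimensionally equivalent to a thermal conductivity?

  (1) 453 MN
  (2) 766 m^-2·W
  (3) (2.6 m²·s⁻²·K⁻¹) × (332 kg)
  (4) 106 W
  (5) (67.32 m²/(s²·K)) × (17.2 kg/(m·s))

Reference: [thermal conductivity] = kg·m·s⁻³·K⁻¹.
Each option:
  (1) N = kg·m·s⁻²
  (2) W·m⁻² = J·s⁻¹·m⁻² = kg·s⁻³
  (3) [m²·s⁻²·K⁻¹] · [kg] = kg·m²·s⁻²·K⁻¹
  (4) W = J·s⁻¹ = kg·m²·s⁻³
  (5) [m²·s⁻²·K⁻¹] · [kg·m⁻¹·s⁻¹] = kg·m·s⁻³·K⁻¹  ← same
Only (5) matches kg·m·s⁻³·K⁻¹.

(5)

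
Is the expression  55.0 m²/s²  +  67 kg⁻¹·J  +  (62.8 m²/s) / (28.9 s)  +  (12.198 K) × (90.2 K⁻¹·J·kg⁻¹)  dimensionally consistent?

In SI base units:
  55.0 m²/s²:  m²·s⁻²
  67 kg⁻¹·J:  J·kg⁻¹ = N·m·kg⁻¹ = m²·s⁻²
  (62.8 m²/s) / (28.9 s):  [m²·s⁻¹] / [s] = m²·s⁻²
  (12.198 K) × (90.2 K⁻¹·J·kg⁻¹):  [K] · [m²·s⁻²·K⁻¹] = m²·s⁻²
Every term reduces to m²·s⁻².

Yes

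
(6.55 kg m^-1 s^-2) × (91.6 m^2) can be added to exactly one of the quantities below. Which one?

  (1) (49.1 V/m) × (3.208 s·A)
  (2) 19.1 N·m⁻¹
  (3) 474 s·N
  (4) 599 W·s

Reference: [kg·m⁻¹·s⁻²] · [m²] = kg·m·s⁻².
Each option:
  (1) [kg·m·s⁻³·A⁻¹] · [s·A] = kg·m·s⁻²  ← same
  (2) N·m⁻¹ = kg·m·s⁻²·m⁻¹ = kg·s⁻²
  (3) N·s = kg·m·s⁻²·s = kg·m·s⁻¹
  (4) W·s = J·s⁻¹·s = kg·m²·s⁻²
Only (1) matches kg·m·s⁻².

(1)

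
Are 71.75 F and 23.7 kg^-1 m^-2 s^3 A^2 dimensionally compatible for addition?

No

In SI base units:
  71.75 F:  F = C·V⁻¹ = kg⁻¹·m⁻²·s⁴·A²
  23.7 kg^-1 m^-2 s^3 A^2:  kg⁻¹·m⁻²·s³·A²
kg⁻¹·m⁻²·s⁴·A² ≠ kg⁻¹·m⁻²·s³·A², so they cannot be added.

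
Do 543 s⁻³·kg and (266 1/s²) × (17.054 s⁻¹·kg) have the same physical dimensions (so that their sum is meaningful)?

Yes

Expand each in SI base units:
  543 s⁻³·kg:  kg·s⁻³
  (266 1/s²) × (17.054 s⁻¹·kg):  [s⁻²] · [kg·s⁻¹] = kg·s⁻³
Both are kg·s⁻³, so they have the same dimensions and can be added.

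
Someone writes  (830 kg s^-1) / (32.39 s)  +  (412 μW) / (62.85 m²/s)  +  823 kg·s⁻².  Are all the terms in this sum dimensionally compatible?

Yes

Dimensions:
  (830 kg s^-1) / (32.39 s):  [kg·s⁻¹] / [s] = kg·s⁻²
  (412 μW) / (62.85 m²/s):  [kg·m²·s⁻³] / [m²·s⁻¹] = kg·s⁻²
  823 kg·s⁻²:  kg·s⁻²
Every term reduces to kg·s⁻².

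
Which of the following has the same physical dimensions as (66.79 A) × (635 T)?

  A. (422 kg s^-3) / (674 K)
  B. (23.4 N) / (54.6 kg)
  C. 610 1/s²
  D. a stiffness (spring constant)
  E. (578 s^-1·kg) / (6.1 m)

Reference: [A] · [kg·s⁻²·A⁻¹] = kg·s⁻².
Each option:
  A. [kg·s⁻³] / [K] = kg·s⁻³·K⁻¹
  B. [kg·m·s⁻²] / [kg] = m·s⁻²
  C. s⁻²
  D. [stiffness (spring constant)] = kg·s⁻²  ← same
  E. [kg·s⁻¹] / [m] = kg·m⁻¹·s⁻¹
Only D. matches kg·s⁻².

D.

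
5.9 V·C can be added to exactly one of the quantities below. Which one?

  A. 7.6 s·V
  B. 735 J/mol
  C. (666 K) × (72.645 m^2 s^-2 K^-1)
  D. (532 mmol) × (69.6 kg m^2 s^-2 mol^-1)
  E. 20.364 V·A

D.

Reference: C·V = s·A·J·C⁻¹ = kg·m²·s⁻².
Each option:
  A. V·s = J·C⁻¹·s = kg·m²·s⁻²·A⁻¹
  B. J·mol⁻¹ = N·m·mol⁻¹ = kg·m²·s⁻²·mol⁻¹
  C. [K] · [m²·s⁻²·K⁻¹] = m²·s⁻²
  D. [mol] · [kg·m²·s⁻²·mol⁻¹] = kg·m²·s⁻²  ← same
  E. V·A = J·C⁻¹·A = kg·m²·s⁻³
Only D. matches kg·m²·s⁻².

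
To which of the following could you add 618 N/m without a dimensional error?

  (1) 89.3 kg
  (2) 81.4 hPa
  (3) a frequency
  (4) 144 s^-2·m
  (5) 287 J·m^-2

Reference: N·m⁻¹ = kg·m·s⁻²·m⁻¹ = kg·s⁻².
Each option:
  (1) kg
  (2) Pa = N·m⁻² = kg·m⁻¹·s⁻²
  (3) [frequency] = s⁻¹
  (4) m·s⁻²
  (5) J·m⁻² = N·m·m⁻² = kg·s⁻²  ← same
Only (5) matches kg·s⁻².

(5)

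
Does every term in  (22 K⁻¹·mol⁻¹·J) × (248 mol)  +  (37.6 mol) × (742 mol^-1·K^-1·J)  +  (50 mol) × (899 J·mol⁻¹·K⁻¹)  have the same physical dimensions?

Dimensions:
  (22 K⁻¹·mol⁻¹·J) × (248 mol):  [kg·m²·s⁻²·K⁻¹·mol⁻¹] · [mol] = kg·m²·s⁻²·K⁻¹
  (37.6 mol) × (742 mol^-1·K^-1·J):  [mol] · [kg·m²·s⁻²·K⁻¹·mol⁻¹] = kg·m²·s⁻²·K⁻¹
  (50 mol) × (899 J·mol⁻¹·K⁻¹):  [mol] · [kg·m²·s⁻²·K⁻¹·mol⁻¹] = kg·m²·s⁻²·K⁻¹
Every term reduces to kg·m²·s⁻²·K⁻¹.

Yes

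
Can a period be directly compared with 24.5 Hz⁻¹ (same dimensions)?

Yes

Reduce each to base SI dimensions:
  a period:  [period] = s
  24.5 Hz⁻¹:  Hz⁻¹ = (s⁻¹)⁻¹ = s
Both are s, so they have the same dimensions and can be added.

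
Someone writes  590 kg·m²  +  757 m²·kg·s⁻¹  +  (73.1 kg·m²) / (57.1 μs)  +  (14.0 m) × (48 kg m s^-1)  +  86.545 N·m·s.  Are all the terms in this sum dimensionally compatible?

In SI base units:
  590 kg·m²:  kg·m²
  757 m²·kg·s⁻¹:  kg·m²·s⁻¹
  (73.1 kg·m²) / (57.1 μs):  [kg·m²] / [s] = kg·m²·s⁻¹
  (14.0 m) × (48 kg m s^-1):  [m] · [kg·m·s⁻¹] = kg·m²·s⁻¹
  86.545 N·m·s:  N·m·s = kg·m·s⁻²·m·s = kg·m²·s⁻¹
The terms do not share a single dimension (kg·m² vs kg·m²·s⁻¹).

No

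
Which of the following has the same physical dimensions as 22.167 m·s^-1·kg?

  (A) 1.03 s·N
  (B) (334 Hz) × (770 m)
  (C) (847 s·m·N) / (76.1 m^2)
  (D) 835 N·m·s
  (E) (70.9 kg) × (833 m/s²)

(A)

Reference: kg·m·s⁻¹.
Each option:
  (A) N·s = kg·m·s⁻²·s = kg·m·s⁻¹  ← same
  (B) [s⁻¹] · [m] = m·s⁻¹
  (C) [kg·m²·s⁻¹] / [m²] = kg·s⁻¹
  (D) N·m·s = kg·m·s⁻²·m·s = kg·m²·s⁻¹
  (E) [kg] · [m·s⁻²] = kg·m·s⁻²
Only (A) matches kg·m·s⁻¹.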